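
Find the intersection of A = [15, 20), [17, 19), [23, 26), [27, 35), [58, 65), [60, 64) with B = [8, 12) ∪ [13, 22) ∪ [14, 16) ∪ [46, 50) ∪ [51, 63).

First set merges to [15, 20), [23, 26), [27, 35), [58, 65).
Second set merges to [8, 12), [13, 22), [46, 50), [51, 63).
[15, 20) overlaps B on [15, 20).
[23, 26) falls entirely outside B.
[27, 35) falls entirely outside B.
[58, 65) overlaps B on [58, 63).

[15, 20) ∪ [58, 63)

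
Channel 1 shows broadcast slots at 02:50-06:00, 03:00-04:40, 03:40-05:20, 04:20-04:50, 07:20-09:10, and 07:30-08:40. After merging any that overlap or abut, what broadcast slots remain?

02:50–06:00, 07:20–09:10

03:00–04:40 overlaps/touches 02:50–06:00 → extend to 02:50–06:00.
03:40–05:20 overlaps/touches 02:50–06:00 → extend to 02:50–06:00.
04:20–04:50 overlaps/touches 02:50–06:00 → extend to 02:50–06:00.
07:20–09:10 is disjoint → start new block.
07:30–08:40 overlaps/touches 07:20–09:10 → extend to 07:20–09:10.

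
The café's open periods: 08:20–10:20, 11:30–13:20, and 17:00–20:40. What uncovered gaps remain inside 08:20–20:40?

10:20–11:30, 13:20–17:00

Covered (merged): 08:20–10:20, 11:30–13:20, 17:00–20:40.
Gaps within 08:20–20:40: 10:20–11:30, 13:20–17:00.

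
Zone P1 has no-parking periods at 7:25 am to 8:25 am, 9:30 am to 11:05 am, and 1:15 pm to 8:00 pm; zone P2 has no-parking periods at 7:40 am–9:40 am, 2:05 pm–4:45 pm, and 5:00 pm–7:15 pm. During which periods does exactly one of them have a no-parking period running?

7:25 am-7:40 am, 8:25 am-9:30 am, 9:40 am-11:05 am, 1:15 pm-2:05 pm, 4:45 pm-5:00 pm, 7:15 pm-8:00 pm

A but not B: 7:25 am-7:40 am, 9:40 am-11:05 am, 1:15 pm-2:05 pm, 4:45 pm-5:00 pm, 7:15 pm-8:00 pm.
B but not A: 8:25 am-9:30 am.
Combining gives A △ B.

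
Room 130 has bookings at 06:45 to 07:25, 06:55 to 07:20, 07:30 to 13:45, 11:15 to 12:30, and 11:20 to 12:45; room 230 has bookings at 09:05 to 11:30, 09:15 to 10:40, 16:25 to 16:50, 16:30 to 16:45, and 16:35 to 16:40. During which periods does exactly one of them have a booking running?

06:45–07:25, 07:30–09:05, 11:30–13:45, 16:25–16:50

A, merged: 06:45–07:25, 07:30–13:45.
B, merged: 09:05–11:30, 16:25–16:50.
A but not B: 06:45–07:25, 07:30–09:05, 11:30–13:45.
B but not A: 16:25–16:50.
Combining gives A △ B.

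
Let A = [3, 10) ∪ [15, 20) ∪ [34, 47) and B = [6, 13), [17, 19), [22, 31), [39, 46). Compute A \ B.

[3, 6) ∪ [15, 17) ∪ [19, 20) ∪ [34, 39) ∪ [46, 47)

[3, 10) with B removed leaves [3, 6).
[15, 20) with B removed leaves [15, 17), [19, 20).
[34, 47) with B removed leaves [34, 39), [46, 47).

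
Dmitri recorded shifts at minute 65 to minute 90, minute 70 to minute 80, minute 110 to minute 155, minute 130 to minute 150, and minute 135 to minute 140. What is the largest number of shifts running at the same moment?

3

Sweep endpoints in order; track running count of active intervals.
Peak of 3 reached at minute 135.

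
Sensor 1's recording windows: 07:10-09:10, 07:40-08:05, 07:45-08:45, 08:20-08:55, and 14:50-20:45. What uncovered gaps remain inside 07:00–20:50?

07:00-07:10, 09:10-14:50, 20:45-20:50

After merging, the occupied span is 07:10-09:10, 14:50-20:45.
Uncovered inside 07:00-20:50: 07:00-07:10, 09:10-14:50, 20:45-20:50.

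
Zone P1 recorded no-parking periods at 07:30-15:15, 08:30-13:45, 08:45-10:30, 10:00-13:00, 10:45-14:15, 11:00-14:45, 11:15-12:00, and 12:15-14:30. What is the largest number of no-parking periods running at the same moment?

6

Sweep endpoints in order; track running count of active intervals.
Peak of 6 reached at 11:15.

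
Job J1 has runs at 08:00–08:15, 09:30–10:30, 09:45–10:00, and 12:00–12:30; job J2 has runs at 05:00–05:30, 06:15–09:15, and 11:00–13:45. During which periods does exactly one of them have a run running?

A, merged: 08:00–08:15, 09:30–10:30, 12:00–12:30.
A \ B = 09:30–10:30.
B \ A = 05:00–05:30, 06:15–08:00, 08:15–09:15, 11:00–12:00, 12:30–13:45.
Union of the two gives the symmetric difference.

05:00–05:30, 06:15–08:00, 08:15–09:15, 09:30–10:30, 11:00–12:00, 12:30–13:45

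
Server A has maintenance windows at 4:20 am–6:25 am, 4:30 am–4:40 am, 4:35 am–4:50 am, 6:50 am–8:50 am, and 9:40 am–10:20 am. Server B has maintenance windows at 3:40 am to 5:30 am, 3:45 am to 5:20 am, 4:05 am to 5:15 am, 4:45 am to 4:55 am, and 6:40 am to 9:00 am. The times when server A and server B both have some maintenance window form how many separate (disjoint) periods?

2

Merge the first list: 4:20 am–6:25 am, 6:50 am–8:50 am, 9:40 am–10:20 am.
Merge the second list: 3:40 am–5:30 am, 6:40 am–9:00 am.
A ∩ B = 4:20 am–5:30 am, 6:50 am–8:50 am.
That is 2 disjoint pieces.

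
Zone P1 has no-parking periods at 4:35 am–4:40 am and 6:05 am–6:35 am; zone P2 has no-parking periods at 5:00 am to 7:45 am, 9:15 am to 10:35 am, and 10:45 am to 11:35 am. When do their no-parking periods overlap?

4:35 am–4:40 am meets no B interval.
6:05 am–6:35 am ∩ B → 6:05 am–6:35 am.

6:05 am–6:35 am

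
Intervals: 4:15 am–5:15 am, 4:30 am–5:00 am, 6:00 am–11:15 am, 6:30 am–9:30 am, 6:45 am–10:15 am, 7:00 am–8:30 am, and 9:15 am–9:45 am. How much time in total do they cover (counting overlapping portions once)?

Merged: 4:15 am-5:15 am, 6:00 am-11:15 am.
Lengths: 1 h + 5 h 15 min = 6 h 15 min.

6 h 15 min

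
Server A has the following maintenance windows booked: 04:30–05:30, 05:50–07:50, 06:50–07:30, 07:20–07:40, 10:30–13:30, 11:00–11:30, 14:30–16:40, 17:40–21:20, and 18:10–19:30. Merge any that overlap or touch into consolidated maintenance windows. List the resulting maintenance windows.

05:50-07:50 is disjoint → start new block.
06:50-07:30 overlaps/touches 05:50-07:50 → extend to 05:50-07:50.
07:20-07:40 overlaps/touches 05:50-07:50 → extend to 05:50-07:50.
10:30-13:30 is disjoint → start new block.
11:00-11:30 overlaps/touches 10:30-13:30 → extend to 10:30-13:30.
14:30-16:40 is disjoint → start new block.
17:40-21:20 is disjoint → start new block.
18:10-19:30 overlaps/touches 17:40-21:20 → extend to 17:40-21:20.

04:30-05:30, 05:50-07:50, 10:30-13:30, 14:30-16:40, 17:40-21:20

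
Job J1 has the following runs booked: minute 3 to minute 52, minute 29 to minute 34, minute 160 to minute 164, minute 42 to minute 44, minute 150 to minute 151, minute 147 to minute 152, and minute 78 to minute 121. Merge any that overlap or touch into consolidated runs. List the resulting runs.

Sort by start: minute 3 to minute 52, minute 29 to minute 34, minute 42 to minute 44, minute 78 to minute 121, minute 147 to minute 152, minute 150 to minute 151, minute 160 to minute 164.
minute 29 to minute 34 overlaps/touches minute 3 to minute 52 → extend to minute 3 to minute 52.
minute 42 to minute 44 overlaps/touches minute 3 to minute 52 → extend to minute 3 to minute 52.
minute 78 to minute 121 is disjoint → start new block.
minute 147 to minute 152 is disjoint → start new block.
minute 150 to minute 151 overlaps/touches minute 147 to minute 152 → extend to minute 147 to minute 152.
minute 160 to minute 164 is disjoint → start new block.

minute 3 to minute 52, minute 78 to minute 121, minute 147 to minute 152, minute 160 to minute 164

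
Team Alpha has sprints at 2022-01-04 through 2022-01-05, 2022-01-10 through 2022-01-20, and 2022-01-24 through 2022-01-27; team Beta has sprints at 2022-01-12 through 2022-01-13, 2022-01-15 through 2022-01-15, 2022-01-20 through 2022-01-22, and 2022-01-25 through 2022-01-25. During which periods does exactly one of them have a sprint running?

A but not B: 2022-01-04 through 2022-01-05, 2022-01-10 through 2022-01-11, 2022-01-14 through 2022-01-14, 2022-01-16 through 2022-01-19, 2022-01-24 through 2022-01-24, 2022-01-26 through 2022-01-27.
B but not A: 2022-01-21 through 2022-01-22.
Combining gives A △ B.

2022-01-04 through 2022-01-05, 2022-01-10 through 2022-01-11, 2022-01-14 through 2022-01-14, 2022-01-16 through 2022-01-19, 2022-01-21 through 2022-01-22, 2022-01-24 through 2022-01-24, 2022-01-26 through 2022-01-27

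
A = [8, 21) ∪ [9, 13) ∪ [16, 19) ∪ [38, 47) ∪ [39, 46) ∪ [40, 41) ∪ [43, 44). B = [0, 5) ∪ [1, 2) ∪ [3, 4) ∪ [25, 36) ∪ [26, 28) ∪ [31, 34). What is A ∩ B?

First set merges to [8, 21), [38, 47).
Second set merges to [0, 5), [25, 36).
[8, 21): no overlap with the second set.
[38, 47): no overlap with the second set.
No overlap.

none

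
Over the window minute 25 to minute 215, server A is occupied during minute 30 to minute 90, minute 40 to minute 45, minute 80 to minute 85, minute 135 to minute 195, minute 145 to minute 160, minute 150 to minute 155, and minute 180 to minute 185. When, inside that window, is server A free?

The merged coverage is minute 30 to minute 90, minute 135 to minute 195.
Gaps within minute 25 to minute 215: minute 25 to minute 30, minute 90 to minute 135, minute 195 to minute 215.

minute 25 to minute 30, minute 90 to minute 135, minute 195 to minute 215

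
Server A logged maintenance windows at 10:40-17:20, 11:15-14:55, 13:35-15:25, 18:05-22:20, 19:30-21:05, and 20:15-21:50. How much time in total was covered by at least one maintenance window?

Merged: 10:40–17:20, 18:05–22:20.
Lengths: 6 h 40 min + 4 h 15 min = 10 h 55 min.

10 h 55 min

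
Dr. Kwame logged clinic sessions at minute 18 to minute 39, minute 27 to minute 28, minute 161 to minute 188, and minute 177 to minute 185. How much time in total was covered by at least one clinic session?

48 minutes

Merged: minute 18 to minute 39, minute 161 to minute 188.
Lengths: 21 minutes + 27 minutes = 48 minutes.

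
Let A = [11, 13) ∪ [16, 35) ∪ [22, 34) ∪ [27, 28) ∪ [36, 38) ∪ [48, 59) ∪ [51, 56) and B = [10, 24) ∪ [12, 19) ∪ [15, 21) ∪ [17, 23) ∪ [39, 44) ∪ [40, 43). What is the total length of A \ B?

24

First set merges to [11, 13), [16, 35), [36, 38), [48, 59).
Second set merges to [10, 24), [39, 44).
A \ B = [24, 35), [36, 38), [48, 59).
Total: 11 + 2 + 11 = 24.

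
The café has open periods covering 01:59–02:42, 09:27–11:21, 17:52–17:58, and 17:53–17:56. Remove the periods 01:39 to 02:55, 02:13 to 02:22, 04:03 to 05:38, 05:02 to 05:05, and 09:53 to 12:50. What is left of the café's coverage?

09:27–09:53, 17:52–17:58

A, merged: 01:59–02:42, 09:27–11:21, 17:52–17:58.
B, merged: 01:39–02:55, 04:03–05:38, 09:53–12:50.
01:59–02:42: entirely removed.
09:27–11:21 \ B = 09:27–09:53.
17:52–17:58: nothing removed.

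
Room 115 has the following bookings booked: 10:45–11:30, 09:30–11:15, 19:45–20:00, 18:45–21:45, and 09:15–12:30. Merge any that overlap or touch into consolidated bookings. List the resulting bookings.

Sort by start: 09:15-12:30, 09:30-11:15, 10:45-11:30, 18:45-21:45, 19:45-20:00.
09:30-11:15 overlaps/touches 09:15-12:30 → extend to 09:15-12:30.
10:45-11:30 overlaps/touches 09:15-12:30 → extend to 09:15-12:30.
18:45-21:45 is disjoint → start new block.
19:45-20:00 overlaps/touches 18:45-21:45 → extend to 18:45-21:45.

09:15-12:30, 18:45-21:45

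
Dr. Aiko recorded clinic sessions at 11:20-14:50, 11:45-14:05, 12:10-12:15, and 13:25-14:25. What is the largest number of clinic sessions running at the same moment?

At 12:10, 3 of the intervals are simultaneously active.
No point has more.

3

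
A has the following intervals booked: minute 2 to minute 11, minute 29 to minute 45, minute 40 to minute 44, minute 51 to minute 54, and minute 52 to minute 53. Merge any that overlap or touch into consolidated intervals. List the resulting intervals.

minute 29 to minute 45 is disjoint → start new block.
minute 40 to minute 44 overlaps/touches minute 29 to minute 45 → extend to minute 29 to minute 45.
minute 51 to minute 54 is disjoint → start new block.
minute 52 to minute 53 overlaps/touches minute 51 to minute 54 → extend to minute 51 to minute 54.

minute 2 to minute 11, minute 29 to minute 45, minute 51 to minute 54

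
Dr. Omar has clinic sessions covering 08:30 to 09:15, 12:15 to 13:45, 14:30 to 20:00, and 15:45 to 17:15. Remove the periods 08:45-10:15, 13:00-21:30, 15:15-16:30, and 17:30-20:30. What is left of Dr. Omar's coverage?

08:30-08:45, 12:15-13:00

First set merges to 08:30-09:15, 12:15-13:45, 14:30-20:00.
Second set merges to 08:45-10:15, 13:00-21:30.
08:30-09:15 \ B = 08:30-08:45.
12:15-13:45 \ B = 12:15-13:00.
14:30-20:00: entirely removed.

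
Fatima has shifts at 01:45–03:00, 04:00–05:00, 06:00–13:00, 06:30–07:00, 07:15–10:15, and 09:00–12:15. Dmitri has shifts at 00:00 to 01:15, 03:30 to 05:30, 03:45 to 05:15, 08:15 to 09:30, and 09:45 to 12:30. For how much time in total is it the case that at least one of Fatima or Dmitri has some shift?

Merge the first list: 01:45–03:00, 04:00–05:00, 06:00–13:00.
Merge the second list: 00:00–01:15, 03:30–05:30, 08:15–09:30, 09:45–12:30.
A ∪ B = 00:00–01:15, 01:45–03:00, 03:30–05:30, 06:00–13:00.
Total: 1 h 15 min + 1 h 15 min + 2 h + 7 h = 11 h 30 min.

11 h 30 min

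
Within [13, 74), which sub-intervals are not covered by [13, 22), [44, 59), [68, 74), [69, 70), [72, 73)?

[22, 44) ∪ [59, 68)

After merging, the occupied span is [13, 22), [44, 59), [68, 74).
Uncovered inside [13, 74): [22, 44), [59, 68).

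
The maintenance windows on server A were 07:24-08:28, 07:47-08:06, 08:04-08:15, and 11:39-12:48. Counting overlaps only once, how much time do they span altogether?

Merged: 07:24–08:28, 11:39–12:48.
Lengths: 1 h 4 min + 1 h 9 min = 2 h 13 min.

2 h 13 min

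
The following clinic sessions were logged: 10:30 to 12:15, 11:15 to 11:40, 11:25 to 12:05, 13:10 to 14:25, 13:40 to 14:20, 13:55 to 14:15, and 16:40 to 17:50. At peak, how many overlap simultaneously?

Sweep endpoints in order; track running count of active intervals.
Peak of 3 reached at 11:25.

3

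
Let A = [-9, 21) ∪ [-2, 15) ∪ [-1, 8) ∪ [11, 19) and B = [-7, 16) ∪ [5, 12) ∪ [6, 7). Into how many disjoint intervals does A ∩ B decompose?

1

Merge the first list: [-9, 21).
Merge the second list: [-7, 16).
A ∩ B = [-7, 16).
That is 1 disjoint piece.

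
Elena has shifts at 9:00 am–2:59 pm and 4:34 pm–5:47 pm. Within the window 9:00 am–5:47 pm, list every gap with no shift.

Covered (merged): 9:00 am–2:59 pm, 4:34 pm–5:47 pm.
Uncovered inside 9:00 am–5:47 pm: 2:59 pm–4:34 pm.

2:59 pm–4:34 pm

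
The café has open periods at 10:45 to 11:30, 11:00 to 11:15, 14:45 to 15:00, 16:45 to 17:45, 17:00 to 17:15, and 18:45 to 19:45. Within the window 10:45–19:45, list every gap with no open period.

11:30–14:45, 15:00–16:45, 17:45–18:45

Covered (merged): 10:45–11:30, 14:45–15:00, 16:45–17:45, 18:45–19:45.
Uncovered inside 10:45–19:45: 11:30–14:45, 15:00–16:45, 17:45–18:45.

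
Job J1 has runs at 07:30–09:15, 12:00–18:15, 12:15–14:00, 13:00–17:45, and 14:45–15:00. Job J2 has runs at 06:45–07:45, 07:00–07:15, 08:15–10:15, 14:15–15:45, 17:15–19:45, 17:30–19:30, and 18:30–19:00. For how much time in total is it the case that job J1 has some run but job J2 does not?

First set merges to 07:30–09:15, 12:00–18:15.
Second set merges to 06:45–07:45, 08:15–10:15, 14:15–15:45, 17:15–19:45.
A \ B = 07:45–08:15, 12:00–14:15, 15:45–17:15.
Total: 30 min + 2 h 15 min + 1 h 30 min = 4 h 15 min.

4 h 15 min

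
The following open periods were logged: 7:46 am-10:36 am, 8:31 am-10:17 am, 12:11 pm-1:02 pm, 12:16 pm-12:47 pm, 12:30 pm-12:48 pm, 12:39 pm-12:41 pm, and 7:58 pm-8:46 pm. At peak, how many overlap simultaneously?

4

At 12:39 pm, 4 of the intervals are simultaneously active.
No point has more.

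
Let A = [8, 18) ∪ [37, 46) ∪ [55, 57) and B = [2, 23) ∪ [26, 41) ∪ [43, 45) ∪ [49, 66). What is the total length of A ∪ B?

58

A ∪ B = [2, 23), [26, 46), [49, 66).
Total: 21 + 20 + 17 = 58.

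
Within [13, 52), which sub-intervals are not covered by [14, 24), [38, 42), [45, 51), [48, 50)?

The merged coverage is [14, 24), [38, 42), [45, 51).
Gaps within [13, 52): [13, 14), [24, 38), [42, 45), [51, 52).

[13, 14) ∪ [24, 38) ∪ [42, 45) ∪ [51, 52)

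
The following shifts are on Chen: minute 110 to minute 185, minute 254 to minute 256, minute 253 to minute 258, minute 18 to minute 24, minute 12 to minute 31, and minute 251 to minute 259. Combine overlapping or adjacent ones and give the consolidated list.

Sort by start: minute 12 to minute 31, minute 18 to minute 24, minute 110 to minute 185, minute 251 to minute 259, minute 253 to minute 258, minute 254 to minute 256.
minute 18 to minute 24 overlaps/touches minute 12 to minute 31 → extend to minute 12 to minute 31.
minute 110 to minute 185 is disjoint → start new block.
minute 251 to minute 259 is disjoint → start new block.
minute 253 to minute 258 overlaps/touches minute 251 to minute 259 → extend to minute 251 to minute 259.
minute 254 to minute 256 overlaps/touches minute 251 to minute 259 → extend to minute 251 to minute 259.

minute 12 to minute 31, minute 110 to minute 185, minute 251 to minute 259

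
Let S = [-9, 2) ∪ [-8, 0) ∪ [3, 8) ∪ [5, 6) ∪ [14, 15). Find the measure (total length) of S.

Merged: [-9, 2), [3, 8), [14, 15).
Lengths: 11 + 5 + 1 = 17.

17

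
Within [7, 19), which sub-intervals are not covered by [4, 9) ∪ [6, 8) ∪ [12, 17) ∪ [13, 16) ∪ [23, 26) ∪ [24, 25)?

Covered (merged): [4, 9), [12, 17), [23, 26).
Uncovered inside [7, 19): [9, 12), [17, 19).

[9, 12) ∪ [17, 19)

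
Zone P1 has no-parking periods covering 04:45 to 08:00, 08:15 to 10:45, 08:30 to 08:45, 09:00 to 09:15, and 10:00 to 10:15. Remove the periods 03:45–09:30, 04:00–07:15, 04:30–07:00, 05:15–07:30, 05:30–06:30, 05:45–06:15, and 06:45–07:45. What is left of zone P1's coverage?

09:30–10:45

First set merges to 04:45–08:00, 08:15–10:45.
Second set merges to 03:45–09:30.
04:45–08:00: entirely removed.
08:15–10:45 \ B = 09:30–10:45.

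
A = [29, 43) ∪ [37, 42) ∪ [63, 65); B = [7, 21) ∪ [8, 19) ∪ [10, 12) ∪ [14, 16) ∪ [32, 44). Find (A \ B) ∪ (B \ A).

Merge the first list: [29, 43), [63, 65).
Merge the second list: [7, 21), [32, 44).
Only in the first: [29, 32), [63, 65).
Only in the second: [7, 21), [43, 44).
Together these are the periods covered by exactly one.

[7, 21) ∪ [29, 32) ∪ [43, 44) ∪ [63, 65)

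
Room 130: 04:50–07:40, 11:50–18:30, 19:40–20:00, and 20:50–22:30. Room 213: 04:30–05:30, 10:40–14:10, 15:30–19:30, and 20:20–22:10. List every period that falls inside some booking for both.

04:50–07:40 meets the second set on 04:50–05:30.
11:50–18:30 meets the second set on 11:50–14:10, 15:30–18:30.
19:40–20:00: no overlap with the second set.
20:50–22:30 meets the second set on 20:50–22:10.

04:50–05:30, 11:50–14:10, 15:30–18:30, 20:50–22:10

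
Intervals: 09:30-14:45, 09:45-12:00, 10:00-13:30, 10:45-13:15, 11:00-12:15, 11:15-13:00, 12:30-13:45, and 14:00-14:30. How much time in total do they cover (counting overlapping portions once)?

Merged: 09:30-14:45.
Length: 5 h 15 min.

5 h 15 min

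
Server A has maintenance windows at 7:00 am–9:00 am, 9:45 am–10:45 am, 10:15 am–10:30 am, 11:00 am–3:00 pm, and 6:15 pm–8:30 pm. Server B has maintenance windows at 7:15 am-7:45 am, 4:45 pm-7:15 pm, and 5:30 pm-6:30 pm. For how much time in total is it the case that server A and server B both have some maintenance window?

1 h 30 min

First set merges to 7:00 am–9:00 am, 9:45 am–10:45 am, 11:00 am–3:00 pm, 6:15 pm–8:30 pm.
Second set merges to 7:15 am–7:45 am, 4:45 pm–7:15 pm.
A ∩ B = 7:15 am–7:45 am, 6:15 pm–7:15 pm.
Total: 30 min + 1 h = 1 h 30 min.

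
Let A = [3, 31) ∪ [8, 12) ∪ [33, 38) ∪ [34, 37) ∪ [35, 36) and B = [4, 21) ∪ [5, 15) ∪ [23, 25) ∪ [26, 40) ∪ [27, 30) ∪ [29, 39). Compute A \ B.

Merge the first list: [3, 31), [33, 38).
Merge the second list: [4, 21), [23, 25), [26, 40).
[3, 31) \ B = [3, 4), [21, 23), [25, 26).
[33, 38): entirely removed.

[3, 4) ∪ [21, 23) ∪ [25, 26)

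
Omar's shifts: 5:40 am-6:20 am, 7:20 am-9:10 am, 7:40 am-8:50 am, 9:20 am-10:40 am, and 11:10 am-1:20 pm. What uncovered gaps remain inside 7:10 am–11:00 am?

Covered (merged): 5:40 am–6:20 am, 7:20 am–9:10 am, 9:20 am–10:40 am, 11:10 am–1:20 pm.
Complement within 7:10 am–11:00 am: 7:10 am–7:20 am, 9:10 am–9:20 am, 10:40 am–11:00 am.

7:10 am–7:20 am, 9:10 am–9:20 am, 10:40 am–11:00 am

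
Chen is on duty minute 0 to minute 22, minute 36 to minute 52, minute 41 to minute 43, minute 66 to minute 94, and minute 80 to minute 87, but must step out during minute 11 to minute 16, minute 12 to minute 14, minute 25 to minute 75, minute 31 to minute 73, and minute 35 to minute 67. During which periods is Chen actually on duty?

First set merges to minute 0 to minute 22, minute 36 to minute 52, minute 66 to minute 94.
Second set merges to minute 11 to minute 16, minute 25 to minute 75.
minute 0 to minute 22 \ B = minute 0 to minute 11, minute 16 to minute 22.
minute 36 to minute 52: entirely removed.
minute 66 to minute 94 \ B = minute 75 to minute 94.

minute 0 to minute 11, minute 16 to minute 22, minute 75 to minute 94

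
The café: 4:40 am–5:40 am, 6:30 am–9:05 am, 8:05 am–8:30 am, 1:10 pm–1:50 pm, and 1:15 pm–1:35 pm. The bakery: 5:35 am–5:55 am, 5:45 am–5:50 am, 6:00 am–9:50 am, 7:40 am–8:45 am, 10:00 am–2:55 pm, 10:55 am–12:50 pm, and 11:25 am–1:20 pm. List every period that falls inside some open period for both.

5:35 am-5:40 am, 6:30 am-9:05 am, 1:10 pm-1:50 pm

Merge the first list: 4:40 am-5:40 am, 6:30 am-9:05 am, 1:10 pm-1:50 pm.
Merge the second list: 5:35 am-5:55 am, 6:00 am-9:50 am, 10:00 am-2:55 pm.
4:40 am-5:40 am overlaps B on 5:35 am-5:40 am.
6:30 am-9:05 am overlaps B on 6:30 am-9:05 am.
1:10 pm-1:50 pm overlaps B on 1:10 pm-1:50 pm.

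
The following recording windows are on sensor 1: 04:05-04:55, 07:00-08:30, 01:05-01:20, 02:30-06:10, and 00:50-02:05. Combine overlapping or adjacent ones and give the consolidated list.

Sort by start: 00:50–02:05, 01:05–01:20, 02:30–06:10, 04:05–04:55, 07:00–08:30.
01:05–01:20 overlaps/touches 00:50–02:05 → extend to 00:50–02:05.
02:30–06:10 is disjoint → start new block.
04:05–04:55 overlaps/touches 02:30–06:10 → extend to 02:30–06:10.
07:00–08:30 is disjoint → start new block.

00:50–02:05, 02:30–06:10, 07:00–08:30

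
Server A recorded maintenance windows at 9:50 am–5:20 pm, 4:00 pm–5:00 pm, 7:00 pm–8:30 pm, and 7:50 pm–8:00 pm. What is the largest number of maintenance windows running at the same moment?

2

Sweep endpoints in order; track running count of active intervals.
Peak of 2 reached at 4:00 pm.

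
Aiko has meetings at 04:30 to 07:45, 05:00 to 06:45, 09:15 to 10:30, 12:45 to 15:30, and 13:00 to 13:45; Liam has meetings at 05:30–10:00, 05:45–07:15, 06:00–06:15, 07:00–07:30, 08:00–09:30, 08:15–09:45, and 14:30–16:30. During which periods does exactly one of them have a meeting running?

Merge the first list: 04:30–07:45, 09:15–10:30, 12:45–15:30.
Merge the second list: 05:30–10:00, 14:30–16:30.
A \ B = 04:30–05:30, 10:00–10:30, 12:45–14:30.
B \ A = 07:45–09:15, 15:30–16:30.
Union of the two gives the symmetric difference.

04:30–05:30, 07:45–09:15, 10:00–10:30, 12:45–14:30, 15:30–16:30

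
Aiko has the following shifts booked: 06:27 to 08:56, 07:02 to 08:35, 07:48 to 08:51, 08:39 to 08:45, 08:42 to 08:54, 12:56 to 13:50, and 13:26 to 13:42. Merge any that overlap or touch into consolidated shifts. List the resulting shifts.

06:27-08:56, 12:56-13:50

07:02-08:35 overlaps/touches 06:27-08:56 → extend to 06:27-08:56.
07:48-08:51 overlaps/touches 06:27-08:56 → extend to 06:27-08:56.
08:39-08:45 overlaps/touches 06:27-08:56 → extend to 06:27-08:56.
08:42-08:54 overlaps/touches 06:27-08:56 → extend to 06:27-08:56.
12:56-13:50 is disjoint → start new block.
13:26-13:42 overlaps/touches 12:56-13:50 → extend to 12:56-13:50.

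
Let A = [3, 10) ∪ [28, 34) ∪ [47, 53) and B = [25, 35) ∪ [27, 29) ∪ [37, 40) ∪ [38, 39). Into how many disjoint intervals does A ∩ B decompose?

Second set merges to [25, 35), [37, 40).
A ∩ B = [28, 34).
That is 1 disjoint piece.

1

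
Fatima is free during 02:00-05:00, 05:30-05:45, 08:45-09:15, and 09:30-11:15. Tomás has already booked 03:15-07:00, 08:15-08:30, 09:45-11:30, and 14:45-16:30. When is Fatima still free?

02:00–03:15, 08:45–09:15, 09:30–09:45

02:00–05:00 with B removed leaves 02:00–03:15.
05:30–05:45 lies entirely inside B → drops out.
08:45–09:15 is untouched.
09:30–11:15 with B removed leaves 09:30–09:45.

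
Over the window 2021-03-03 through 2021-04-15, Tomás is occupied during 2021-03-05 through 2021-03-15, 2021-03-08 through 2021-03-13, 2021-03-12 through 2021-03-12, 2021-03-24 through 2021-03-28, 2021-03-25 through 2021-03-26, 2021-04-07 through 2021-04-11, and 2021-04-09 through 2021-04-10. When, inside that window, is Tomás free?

After merging, the occupied span is 2021-03-05 through 2021-03-15, 2021-03-24 through 2021-03-28, 2021-04-07 through 2021-04-11.
Uncovered inside 2021-03-03 through 2021-04-15: 2021-03-03 through 2021-03-04, 2021-03-16 through 2021-03-23, 2021-03-29 through 2021-04-06, 2021-04-12 through 2021-04-15.

2021-03-03 through 2021-03-04, 2021-03-16 through 2021-03-23, 2021-03-29 through 2021-04-06, 2021-04-12 through 2021-04-15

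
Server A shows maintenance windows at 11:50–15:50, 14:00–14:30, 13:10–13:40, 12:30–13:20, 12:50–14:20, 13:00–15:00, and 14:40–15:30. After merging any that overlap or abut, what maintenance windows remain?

Sort by start: 11:50–15:50, 12:30–13:20, 12:50–14:20, 13:00–15:00, 13:10–13:40, 14:00–14:30, 14:40–15:30.
12:30–13:20 overlaps/touches 11:50–15:50 → extend to 11:50–15:50.
12:50–14:20 overlaps/touches 11:50–15:50 → extend to 11:50–15:50.
13:00–15:00 overlaps/touches 11:50–15:50 → extend to 11:50–15:50.
13:10–13:40 overlaps/touches 11:50–15:50 → extend to 11:50–15:50.
14:00–14:30 overlaps/touches 11:50–15:50 → extend to 11:50–15:50.
14:40–15:30 overlaps/touches 11:50–15:50 → extend to 11:50–15:50.

11:50–15:50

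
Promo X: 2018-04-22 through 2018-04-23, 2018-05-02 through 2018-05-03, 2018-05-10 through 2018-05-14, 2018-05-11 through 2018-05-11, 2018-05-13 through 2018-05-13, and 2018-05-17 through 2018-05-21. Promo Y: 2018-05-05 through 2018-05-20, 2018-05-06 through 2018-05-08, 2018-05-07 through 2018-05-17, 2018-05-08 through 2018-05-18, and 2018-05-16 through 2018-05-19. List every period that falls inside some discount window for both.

A, merged: 2018-04-22 through 2018-04-23, 2018-05-02 through 2018-05-03, 2018-05-10 through 2018-05-14, 2018-05-17 through 2018-05-21.
B, merged: 2018-05-05 through 2018-05-20.
2018-04-22 through 2018-04-23 falls entirely outside B.
2018-05-02 through 2018-05-03 falls entirely outside B.
2018-05-10 through 2018-05-14 overlaps B on 2018-05-10 through 2018-05-14.
2018-05-17 through 2018-05-21 overlaps B on 2018-05-17 through 2018-05-20.

2018-05-10 through 2018-05-14, 2018-05-17 through 2018-05-20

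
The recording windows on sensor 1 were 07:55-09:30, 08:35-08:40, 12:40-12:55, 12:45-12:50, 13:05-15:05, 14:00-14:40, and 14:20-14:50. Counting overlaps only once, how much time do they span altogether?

3 h 50 min

Merged: 07:55–09:30, 12:40–12:55, 13:05–15:05.
Lengths: 1 h 35 min + 15 min + 2 h = 3 h 50 min.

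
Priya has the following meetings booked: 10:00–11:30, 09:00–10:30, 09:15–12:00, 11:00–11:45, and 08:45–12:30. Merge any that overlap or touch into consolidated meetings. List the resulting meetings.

08:45–12:30

Sort by start: 08:45–12:30, 09:00–10:30, 09:15–12:00, 10:00–11:30, 11:00–11:45.
09:00–10:30 overlaps/touches 08:45–12:30 → extend to 08:45–12:30.
09:15–12:00 overlaps/touches 08:45–12:30 → extend to 08:45–12:30.
10:00–11:30 overlaps/touches 08:45–12:30 → extend to 08:45–12:30.
11:00–11:45 overlaps/touches 08:45–12:30 → extend to 08:45–12:30.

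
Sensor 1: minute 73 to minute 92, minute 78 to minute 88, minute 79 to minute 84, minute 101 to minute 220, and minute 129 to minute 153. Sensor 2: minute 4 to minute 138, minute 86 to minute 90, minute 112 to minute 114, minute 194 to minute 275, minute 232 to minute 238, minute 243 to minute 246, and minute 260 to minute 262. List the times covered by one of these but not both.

A, merged: minute 73 to minute 92, minute 101 to minute 220.
B, merged: minute 4 to minute 138, minute 194 to minute 275.
Only in the first: minute 138 to minute 194.
Only in the second: minute 4 to minute 73, minute 92 to minute 101, minute 220 to minute 275.
Together these are the periods covered by exactly one.

minute 4 to minute 73, minute 92 to minute 101, minute 138 to minute 194, minute 220 to minute 275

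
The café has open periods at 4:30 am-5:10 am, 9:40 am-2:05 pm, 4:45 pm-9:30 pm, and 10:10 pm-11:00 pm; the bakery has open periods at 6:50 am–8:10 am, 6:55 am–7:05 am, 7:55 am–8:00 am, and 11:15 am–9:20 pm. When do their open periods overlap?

Merge the second list: 6:50 am–8:10 am, 11:15 am–9:20 pm.
4:30 am–5:10 am meets no B interval.
9:40 am–2:05 pm ∩ B → 11:15 am–2:05 pm.
4:45 pm–9:30 pm ∩ B → 4:45 pm–9:20 pm.
10:10 pm–11:00 pm meets no B interval.

11:15 am–2:05 pm, 4:45 pm–9:20 pm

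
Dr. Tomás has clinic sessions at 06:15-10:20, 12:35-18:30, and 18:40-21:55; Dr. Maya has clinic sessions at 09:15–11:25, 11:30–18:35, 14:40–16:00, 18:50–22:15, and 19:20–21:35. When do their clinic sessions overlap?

09:15-10:20, 12:35-18:30, 18:50-21:55

B, merged: 09:15-11:25, 11:30-18:35, 18:50-22:15.
06:15-10:20 ∩ B → 09:15-10:20.
12:35-18:30 ∩ B → 12:35-18:30.
18:40-21:55 ∩ B → 18:50-21:55.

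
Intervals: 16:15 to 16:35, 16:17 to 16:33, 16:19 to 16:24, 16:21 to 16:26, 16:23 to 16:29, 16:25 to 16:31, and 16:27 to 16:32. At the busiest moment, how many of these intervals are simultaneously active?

At 16:23, 5 of the intervals are simultaneously active.
No point has more.

5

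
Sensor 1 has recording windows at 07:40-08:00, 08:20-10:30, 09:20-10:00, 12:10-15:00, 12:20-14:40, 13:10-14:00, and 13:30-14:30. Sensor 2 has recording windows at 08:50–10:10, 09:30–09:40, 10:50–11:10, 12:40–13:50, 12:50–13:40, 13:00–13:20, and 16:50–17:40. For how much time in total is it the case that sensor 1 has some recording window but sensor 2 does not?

A, merged: 07:40-08:00, 08:20-10:30, 12:10-15:00.
B, merged: 08:50-10:10, 10:50-11:10, 12:40-13:50, 16:50-17:40.
A \ B = 07:40-08:00, 08:20-08:50, 10:10-10:30, 12:10-12:40, 13:50-15:00.
Total: 20 min + 30 min + 20 min + 30 min + 1 h 10 min = 2 h 50 min.

2 h 50 min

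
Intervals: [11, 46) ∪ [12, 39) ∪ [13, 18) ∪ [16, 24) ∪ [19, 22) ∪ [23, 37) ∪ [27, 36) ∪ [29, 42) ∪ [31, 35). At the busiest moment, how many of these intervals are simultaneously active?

6

Sweep endpoints in order; track running count of active intervals.
Peak of 6 reached at 31.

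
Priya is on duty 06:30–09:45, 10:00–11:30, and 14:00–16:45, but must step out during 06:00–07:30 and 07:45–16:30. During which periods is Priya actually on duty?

06:30-09:45 minus B → 07:30-07:45.
10:00-11:30: fully covered by B → removed.
14:00-16:45 minus B → 16:30-16:45.

07:30-07:45, 16:30-16:45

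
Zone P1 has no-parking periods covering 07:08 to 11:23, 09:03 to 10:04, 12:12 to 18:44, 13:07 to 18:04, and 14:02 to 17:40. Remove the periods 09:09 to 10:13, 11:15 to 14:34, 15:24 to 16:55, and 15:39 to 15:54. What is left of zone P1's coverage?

A, merged: 07:08–11:23, 12:12–18:44.
B, merged: 09:09–10:13, 11:15–14:34, 15:24–16:55.
07:08–11:23 minus B → 07:08–09:09, 10:13–11:15.
12:12–18:44 minus B → 14:34–15:24, 16:55–18:44.

07:08–09:09, 10:13–11:15, 14:34–15:24, 16:55–18:44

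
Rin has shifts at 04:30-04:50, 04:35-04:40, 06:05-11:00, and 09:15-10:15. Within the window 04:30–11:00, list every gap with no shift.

The merged coverage is 04:30–04:50, 06:05–11:00.
Uncovered inside 04:30–11:00: 04:50–06:05.

04:50–06:05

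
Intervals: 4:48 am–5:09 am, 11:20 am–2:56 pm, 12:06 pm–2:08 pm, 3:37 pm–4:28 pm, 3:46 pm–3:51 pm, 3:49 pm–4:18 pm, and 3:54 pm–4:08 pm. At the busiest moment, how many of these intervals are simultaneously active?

3

Sweep endpoints in order; track running count of active intervals.
Peak of 3 reached at 3:49 pm.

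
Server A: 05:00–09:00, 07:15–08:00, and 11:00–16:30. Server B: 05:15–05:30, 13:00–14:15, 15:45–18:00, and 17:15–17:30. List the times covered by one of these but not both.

05:00–05:15, 05:30–09:00, 11:00–13:00, 14:15–15:45, 16:30–18:00

First set merges to 05:00–09:00, 11:00–16:30.
Second set merges to 05:15–05:30, 13:00–14:15, 15:45–18:00.
Only in the first: 05:00–05:15, 05:30–09:00, 11:00–13:00, 14:15–15:45.
Only in the second: 16:30–18:00.
Together these are the periods covered by exactly one.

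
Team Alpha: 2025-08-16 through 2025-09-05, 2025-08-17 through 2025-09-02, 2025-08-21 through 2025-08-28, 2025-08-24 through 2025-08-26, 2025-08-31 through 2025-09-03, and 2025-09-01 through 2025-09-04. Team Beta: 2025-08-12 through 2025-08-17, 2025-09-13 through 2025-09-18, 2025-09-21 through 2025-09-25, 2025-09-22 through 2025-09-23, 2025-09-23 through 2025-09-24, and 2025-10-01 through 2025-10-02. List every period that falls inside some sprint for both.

A, merged: 2025-08-16 through 2025-09-05.
B, merged: 2025-08-12 through 2025-08-17, 2025-09-13 through 2025-09-18, 2025-09-21 through 2025-09-25, 2025-10-01 through 2025-10-02.
2025-08-16 through 2025-09-05 ∩ B → 2025-08-16 through 2025-08-17.

2025-08-16 through 2025-08-17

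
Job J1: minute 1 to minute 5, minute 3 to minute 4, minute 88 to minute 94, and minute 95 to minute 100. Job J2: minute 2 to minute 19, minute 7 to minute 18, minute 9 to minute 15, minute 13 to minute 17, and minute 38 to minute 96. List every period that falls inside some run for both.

minute 2 to minute 5, minute 88 to minute 94, minute 95 to minute 96

Merge the first list: minute 1 to minute 5, minute 88 to minute 94, minute 95 to minute 100.
Merge the second list: minute 2 to minute 19, minute 38 to minute 96.
minute 1 to minute 5 overlaps B on minute 2 to minute 5.
minute 88 to minute 94 overlaps B on minute 88 to minute 94.
minute 95 to minute 100 overlaps B on minute 95 to minute 96.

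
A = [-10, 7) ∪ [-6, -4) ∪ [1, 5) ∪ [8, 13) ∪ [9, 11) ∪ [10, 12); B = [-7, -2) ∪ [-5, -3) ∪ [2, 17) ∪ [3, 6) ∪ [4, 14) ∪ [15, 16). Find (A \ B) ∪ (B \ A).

A, merged: [-10, 7), [8, 13).
B, merged: [-7, -2), [2, 17).
A but not B: [-10, -7), [-2, 2).
B but not A: [7, 8), [13, 17).
Combining gives A △ B.

[-10, -7) ∪ [-2, 2) ∪ [7, 8) ∪ [13, 17)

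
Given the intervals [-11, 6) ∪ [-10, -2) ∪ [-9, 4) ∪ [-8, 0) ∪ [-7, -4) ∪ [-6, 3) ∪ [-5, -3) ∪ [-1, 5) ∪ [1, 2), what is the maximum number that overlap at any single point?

Sweep endpoints in order; track running count of active intervals.
Peak of 7 reached at -5.

7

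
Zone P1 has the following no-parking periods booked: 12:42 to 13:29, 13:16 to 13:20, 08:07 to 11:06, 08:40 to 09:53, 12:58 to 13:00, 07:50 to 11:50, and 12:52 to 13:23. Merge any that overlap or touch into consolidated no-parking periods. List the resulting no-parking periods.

07:50–11:50, 12:42–13:29

Sort by start: 07:50–11:50, 08:07–11:06, 08:40–09:53, 12:42–13:29, 12:52–13:23, 12:58–13:00, 13:16–13:20.
08:07–11:06 overlaps/touches 07:50–11:50 → extend to 07:50–11:50.
08:40–09:53 overlaps/touches 07:50–11:50 → extend to 07:50–11:50.
12:42–13:29 is disjoint → start new block.
12:52–13:23 overlaps/touches 12:42–13:29 → extend to 12:42–13:29.
12:58–13:00 overlaps/touches 12:42–13:29 → extend to 12:42–13:29.
13:16–13:20 overlaps/touches 12:42–13:29 → extend to 12:42–13:29.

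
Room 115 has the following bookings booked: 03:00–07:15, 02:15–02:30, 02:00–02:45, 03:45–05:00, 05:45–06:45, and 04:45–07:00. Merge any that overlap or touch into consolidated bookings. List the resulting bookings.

Sort by start: 02:00-02:45, 02:15-02:30, 03:00-07:15, 03:45-05:00, 04:45-07:00, 05:45-06:45.
02:15-02:30 overlaps/touches 02:00-02:45 → extend to 02:00-02:45.
03:00-07:15 is disjoint → start new block.
03:45-05:00 overlaps/touches 03:00-07:15 → extend to 03:00-07:15.
04:45-07:00 overlaps/touches 03:00-07:15 → extend to 03:00-07:15.
05:45-06:45 overlaps/touches 03:00-07:15 → extend to 03:00-07:15.

02:00-02:45, 03:00-07:15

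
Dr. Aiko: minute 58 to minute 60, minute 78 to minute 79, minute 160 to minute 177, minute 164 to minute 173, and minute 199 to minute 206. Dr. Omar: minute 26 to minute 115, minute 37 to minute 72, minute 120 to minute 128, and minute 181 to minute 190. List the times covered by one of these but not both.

minute 26 to minute 58, minute 60 to minute 78, minute 79 to minute 115, minute 120 to minute 128, minute 160 to minute 177, minute 181 to minute 190, minute 199 to minute 206

Merge the first list: minute 58 to minute 60, minute 78 to minute 79, minute 160 to minute 177, minute 199 to minute 206.
Merge the second list: minute 26 to minute 115, minute 120 to minute 128, minute 181 to minute 190.
A \ B = minute 160 to minute 177, minute 199 to minute 206.
B \ A = minute 26 to minute 58, minute 60 to minute 78, minute 79 to minute 115, minute 120 to minute 128, minute 181 to minute 190.
Union of the two gives the symmetric difference.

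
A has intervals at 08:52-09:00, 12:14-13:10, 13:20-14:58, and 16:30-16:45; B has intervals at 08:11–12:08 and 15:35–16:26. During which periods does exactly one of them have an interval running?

08:11-08:52, 09:00-12:08, 12:14-13:10, 13:20-14:58, 15:35-16:26, 16:30-16:45

Only in the first: 12:14-13:10, 13:20-14:58, 16:30-16:45.
Only in the second: 08:11-08:52, 09:00-12:08, 15:35-16:26.
Together these are the periods covered by exactly one.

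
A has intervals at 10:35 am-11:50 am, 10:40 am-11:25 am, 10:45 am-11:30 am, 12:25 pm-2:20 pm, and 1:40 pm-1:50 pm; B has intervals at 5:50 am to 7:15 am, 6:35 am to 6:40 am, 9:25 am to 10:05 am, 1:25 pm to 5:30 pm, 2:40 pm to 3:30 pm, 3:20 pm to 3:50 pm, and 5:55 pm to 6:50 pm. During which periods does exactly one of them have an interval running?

5:50 am–7:15 am, 9:25 am–10:05 am, 10:35 am–11:50 am, 12:25 pm–1:25 pm, 2:20 pm–5:30 pm, 5:55 pm–6:50 pm

First set merges to 10:35 am–11:50 am, 12:25 pm–2:20 pm.
Second set merges to 5:50 am–7:15 am, 9:25 am–10:05 am, 1:25 pm–5:30 pm, 5:55 pm–6:50 pm.
A but not B: 10:35 am–11:50 am, 12:25 pm–1:25 pm.
B but not A: 5:50 am–7:15 am, 9:25 am–10:05 am, 2:20 pm–5:30 pm, 5:55 pm–6:50 pm.
Combining gives A △ B.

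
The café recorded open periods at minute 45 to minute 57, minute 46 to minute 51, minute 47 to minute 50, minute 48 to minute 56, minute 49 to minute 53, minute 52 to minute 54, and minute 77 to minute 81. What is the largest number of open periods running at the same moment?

At minute 49, 5 of the intervals are simultaneously active.
No point has more.

5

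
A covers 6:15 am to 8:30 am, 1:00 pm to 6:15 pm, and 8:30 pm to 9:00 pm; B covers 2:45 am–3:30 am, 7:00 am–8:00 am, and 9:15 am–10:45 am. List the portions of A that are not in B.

6:15 am–8:30 am with B removed leaves 6:15 am–7:00 am, 8:00 am–8:30 am.
1:00 pm–6:15 pm is untouched.
8:30 pm–9:00 pm is untouched.

6:15 am–7:00 am, 8:00 am–8:30 am, 1:00 pm–6:15 pm, 8:30 pm–9:00 pm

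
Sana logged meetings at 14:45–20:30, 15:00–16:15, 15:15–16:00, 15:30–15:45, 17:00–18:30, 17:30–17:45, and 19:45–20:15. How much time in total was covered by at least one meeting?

5 h 45 min

Merged: 14:45–20:30.
Length: 5 h 45 min.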